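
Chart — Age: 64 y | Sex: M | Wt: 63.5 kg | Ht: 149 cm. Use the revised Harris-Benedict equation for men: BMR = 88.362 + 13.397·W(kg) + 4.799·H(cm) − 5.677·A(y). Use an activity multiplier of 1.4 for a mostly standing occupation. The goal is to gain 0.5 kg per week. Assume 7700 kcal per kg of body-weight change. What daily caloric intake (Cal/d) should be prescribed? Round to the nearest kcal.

2357 Cal/d

Harris-Benedict: BMR = 88.362 + 13.397(63.5) + 4.799(149) − 5.677(64) = 1290.7945 kcal/day.
TEE = 1290.7945 × 1.4 = 1807.1123 kcal/day.
Required daily surplus = 0.5 × 7700 ÷ 7 = 550 kcal/day.
Target intake = 1807.1123 + 550 = 2357.1123 kcal/day.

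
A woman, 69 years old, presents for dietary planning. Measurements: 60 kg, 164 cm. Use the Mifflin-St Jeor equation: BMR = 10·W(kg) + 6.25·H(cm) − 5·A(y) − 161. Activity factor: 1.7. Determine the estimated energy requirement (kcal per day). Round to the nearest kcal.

Mifflin-St Jeor (female): BMR = 10(60) + 6.25(164) − 5(69) − 161 = 600 + 1025 − 345 − 161 = 1119 kcal/day.
TEE = BMR × activity factor = 1119 × 1.7 = 1902.3 kcal/day.

1902 kcal per day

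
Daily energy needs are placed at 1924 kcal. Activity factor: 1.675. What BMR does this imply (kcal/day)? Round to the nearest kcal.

BMR = TEE ÷ activity factor = 1924 ÷ 1.675 = 1148.6567 kcal/day.

1149 kcal/day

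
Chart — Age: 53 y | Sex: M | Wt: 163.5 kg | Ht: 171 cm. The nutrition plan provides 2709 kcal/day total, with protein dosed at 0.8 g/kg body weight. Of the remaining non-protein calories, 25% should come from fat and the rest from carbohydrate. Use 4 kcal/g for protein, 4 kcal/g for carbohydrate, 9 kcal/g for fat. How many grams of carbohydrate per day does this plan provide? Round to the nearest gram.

Protein = 0.8 × 163.5 = 130.8 g → 130.8 × 4 = 523.2 kcal.
Non-protein calories = 2709 − 523.2 = 2185.8 kcal.
Fat: 25% × 2185.8 = 546.45 kcal; carbohydrate: 1639.35 kcal.
Carbohydrate: 1639.35 kcal ÷ 4 kcal/g = 409.8375 g.

410 g/day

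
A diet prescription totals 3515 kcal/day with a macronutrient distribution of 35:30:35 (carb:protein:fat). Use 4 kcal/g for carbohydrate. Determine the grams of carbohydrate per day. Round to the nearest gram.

308 g/day

Carbohydrate energy = 35% × 3515 = 1230.25 kcal.
At 4 kcal/g: 1230.25 ÷ 4 = 307.5625 g.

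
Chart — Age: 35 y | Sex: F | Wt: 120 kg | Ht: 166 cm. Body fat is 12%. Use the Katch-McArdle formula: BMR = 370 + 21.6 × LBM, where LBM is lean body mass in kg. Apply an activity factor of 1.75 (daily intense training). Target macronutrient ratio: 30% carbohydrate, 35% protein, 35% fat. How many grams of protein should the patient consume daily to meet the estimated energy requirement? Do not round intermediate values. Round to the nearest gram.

406 g/day

LBM = 120 × (1 − 0.12) = 105.6 kg. Katch-McArdle: BMR = 370 + 21.6 × 105.6 = 2650.96 kcal/day.
TEE = 2650.96 × 1.75 = 4639.18 kcal/day.
Protein energy = 35% × 4639.18 = 1623.713 kcal.
Protein = 1623.713 ÷ 4 kcal/g = 405.9283 g.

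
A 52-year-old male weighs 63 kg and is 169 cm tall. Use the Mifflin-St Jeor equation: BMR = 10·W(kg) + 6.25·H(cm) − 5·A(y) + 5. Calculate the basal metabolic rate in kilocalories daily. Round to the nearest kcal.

Mifflin-St Jeor (male): BMR = 10(63) + 6.25(169) − 5(52) + 5 = 630 + 1056.25 − 260 + 5 = 1431.25 kcal/day.

1431 kilocalories daily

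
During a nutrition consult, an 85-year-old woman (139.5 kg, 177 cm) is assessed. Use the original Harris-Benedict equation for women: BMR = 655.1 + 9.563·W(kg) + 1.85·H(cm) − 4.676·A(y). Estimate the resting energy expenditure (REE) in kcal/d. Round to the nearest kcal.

Harris-Benedict: BMR = 655.1 + 9.563(139.5) + 1.85(177) − 4.676(85) = 1919.1285 kcal/day.

1919 kcal/d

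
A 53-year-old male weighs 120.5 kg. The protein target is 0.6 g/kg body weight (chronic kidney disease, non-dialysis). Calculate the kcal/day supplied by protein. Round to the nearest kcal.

Protein = 0.6 g/kg × 120.5 kg = 72.3 g/day.
Protein energy = 72.3 g × 4 kcal/g = 289.2 kcal/day.

289 kcal/day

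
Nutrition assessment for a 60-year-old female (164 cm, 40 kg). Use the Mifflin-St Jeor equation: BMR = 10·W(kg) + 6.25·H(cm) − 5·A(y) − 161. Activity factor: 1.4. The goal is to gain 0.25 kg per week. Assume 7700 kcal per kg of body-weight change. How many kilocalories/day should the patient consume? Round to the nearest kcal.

Mifflin-St Jeor (female): BMR = 10(40) + 6.25(164) − 5(60) − 161 = 400 + 1025 − 300 − 161 = 964 kcal/day.
TEE = 964 × 1.4 = 1349.6 kcal/day.
Required daily surplus = 0.25 × 7700 ÷ 7 = 275 kcal/day.
Target intake = 1349.6 + 275 = 1624.6 kcal/day.

1625 kilocalories/day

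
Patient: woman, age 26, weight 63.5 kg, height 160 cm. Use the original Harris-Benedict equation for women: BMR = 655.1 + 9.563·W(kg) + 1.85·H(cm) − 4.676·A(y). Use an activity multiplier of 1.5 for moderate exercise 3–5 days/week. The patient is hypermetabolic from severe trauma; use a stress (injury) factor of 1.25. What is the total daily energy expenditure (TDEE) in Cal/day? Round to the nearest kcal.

Harris-Benedict: BMR = 655.1 + 9.563(63.5) + 1.85(160) − 4.676(26) = 1436.7745 kcal/day.
TEE = BMR × activity factor = 1436.7745 × 1.5 = 2155.1618 kcal/day.
Apply stress factor: 2155.1618 × 1.25 = 2693.9522 kcal/day.

2694 Cal/day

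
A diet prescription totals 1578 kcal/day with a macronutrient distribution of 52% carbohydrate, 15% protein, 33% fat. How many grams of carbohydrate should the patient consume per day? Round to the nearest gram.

205 g/day

Carbohydrate energy = 52% × 1578 = 820.56 kcal.
At 4 kcal/g: 820.56 ÷ 4 = 205.14 g.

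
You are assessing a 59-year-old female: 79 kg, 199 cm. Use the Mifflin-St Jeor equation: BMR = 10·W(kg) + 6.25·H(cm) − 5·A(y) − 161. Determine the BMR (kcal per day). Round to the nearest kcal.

1578 kcal per day

Mifflin-St Jeor (female): BMR = 10(79) + 6.25(199) − 5(59) − 161 = 790 + 1243.75 − 295 − 161 = 1577.75 kcal/day.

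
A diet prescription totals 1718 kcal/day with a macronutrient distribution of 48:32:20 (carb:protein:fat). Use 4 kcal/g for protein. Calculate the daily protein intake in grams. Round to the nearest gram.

137 g/day

Protein energy = 32% × 1718 = 549.76 kcal.
At 4 kcal/g: 549.76 ÷ 4 = 137.44 g.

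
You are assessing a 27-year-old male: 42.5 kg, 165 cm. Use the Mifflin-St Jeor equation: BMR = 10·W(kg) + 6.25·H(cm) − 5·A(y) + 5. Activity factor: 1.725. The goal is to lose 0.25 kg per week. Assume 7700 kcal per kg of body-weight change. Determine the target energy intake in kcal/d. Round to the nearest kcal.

Mifflin-St Jeor (male): BMR = 10(42.5) + 6.25(165) − 5(27) + 5 = 425 + 1031.25 − 135 + 5 = 1326.25 kcal/day.
TEE = 1326.25 × 1.725 = 2287.7813 kcal/day.
Required daily deficit = 0.25 × 7700 ÷ 7 = 275 kcal/day.
Target intake = 2287.7813 − 275 = 2012.7813 kcal/day.

2013 kcal/d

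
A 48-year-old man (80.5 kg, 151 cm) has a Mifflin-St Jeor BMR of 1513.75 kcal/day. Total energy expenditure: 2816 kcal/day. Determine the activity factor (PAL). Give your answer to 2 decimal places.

Activity factor = TEE ÷ BMR = 2816 ÷ 1513.75 = 1.86.

1.86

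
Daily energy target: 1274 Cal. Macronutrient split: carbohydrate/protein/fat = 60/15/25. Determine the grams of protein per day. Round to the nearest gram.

48 g/day

Protein energy = 15% × 1274 = 191.1 kcal.
At 4 kcal/g: 191.1 ÷ 4 = 47.775 g.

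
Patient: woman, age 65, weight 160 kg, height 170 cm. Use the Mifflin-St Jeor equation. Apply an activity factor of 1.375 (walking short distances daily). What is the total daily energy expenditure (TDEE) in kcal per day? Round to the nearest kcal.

Mifflin-St Jeor (female): BMR = 10(160) + 6.25(170) − 5(65) − 161 = 1600 + 1062.5 − 325 − 161 = 2176.5 kcal/day.
TEE = BMR × activity factor = 2176.5 × 1.375 = 2992.6875 kcal/day.

2993 kcal per day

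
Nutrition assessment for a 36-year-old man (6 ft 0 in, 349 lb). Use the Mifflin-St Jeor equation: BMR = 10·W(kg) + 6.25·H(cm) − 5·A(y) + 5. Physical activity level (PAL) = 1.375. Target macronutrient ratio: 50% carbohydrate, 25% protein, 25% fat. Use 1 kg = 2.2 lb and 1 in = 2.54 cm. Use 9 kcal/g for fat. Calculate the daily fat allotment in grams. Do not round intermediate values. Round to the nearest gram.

98 g/day

Convert to metric: weight = 349 ÷ 2.2 = 158.6364 kg; height = (6×12 + 0) × 2.54 = 72 × 2.54 = 182.88 cm.
Mifflin-St Jeor (male): BMR = 10(158.6364) + 6.25(182.88) − 5(36) + 5 = 1586.3636 + 1143 − 180 + 5 = 2554.3636 kcal/day.
TEE = 2554.3636 × 1.375 = 3512.25 kcal/day.
Fat energy = 25% × 3512.25 = 878.0625 kcal.
Fat = 878.0625 ÷ 9 kcal/g = 97.5625 g.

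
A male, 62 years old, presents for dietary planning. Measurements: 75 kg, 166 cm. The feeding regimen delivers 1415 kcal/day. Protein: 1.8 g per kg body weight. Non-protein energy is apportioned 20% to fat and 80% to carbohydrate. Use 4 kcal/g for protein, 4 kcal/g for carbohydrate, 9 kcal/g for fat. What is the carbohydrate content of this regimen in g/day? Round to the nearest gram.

175 g/day

Protein = 1.8 × 75 = 135 g → 135 × 4 = 540 kcal.
Non-protein calories = 1415 − 540 = 875 kcal.
Fat: 20% × 875 = 175 kcal; carbohydrate: 700 kcal.
Carbohydrate: 700 kcal ÷ 4 kcal/g = 175 g.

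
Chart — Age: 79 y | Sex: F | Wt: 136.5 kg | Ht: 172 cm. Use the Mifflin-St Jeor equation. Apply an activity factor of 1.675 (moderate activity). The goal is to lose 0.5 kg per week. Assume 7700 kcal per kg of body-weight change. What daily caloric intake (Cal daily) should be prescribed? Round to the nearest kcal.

2606 Cal daily

Mifflin-St Jeor (female): BMR = 10(136.5) + 6.25(172) − 5(79) − 161 = 1365 + 1075 − 395 − 161 = 1884 kcal/day.
TEE = 1884 × 1.675 = 3155.7 kcal/day.
Required daily deficit = 0.5 × 7700 ÷ 7 = 550 kcal/day.
Target intake = 3155.7 − 550 = 2605.7 kcal/day.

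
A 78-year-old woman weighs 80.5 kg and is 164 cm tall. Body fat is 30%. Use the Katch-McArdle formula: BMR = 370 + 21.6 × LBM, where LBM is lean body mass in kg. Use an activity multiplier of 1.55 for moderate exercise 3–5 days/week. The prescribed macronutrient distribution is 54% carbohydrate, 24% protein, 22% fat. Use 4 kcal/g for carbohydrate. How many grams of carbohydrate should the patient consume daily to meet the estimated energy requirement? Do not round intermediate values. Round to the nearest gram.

LBM = 80.5 × (1 − 0.3) = 56.35 kg. Katch-McArdle: BMR = 370 + 21.6 × 56.35 = 1587.16 kcal/day.
TEE = 1587.16 × 1.55 = 2460.098 kcal/day.
Carbohydrate energy = 54% × 2460.098 = 1328.4529 kcal.
Carbohydrate = 1328.4529 ÷ 4 kcal/g = 332.1132 g.

332 g/day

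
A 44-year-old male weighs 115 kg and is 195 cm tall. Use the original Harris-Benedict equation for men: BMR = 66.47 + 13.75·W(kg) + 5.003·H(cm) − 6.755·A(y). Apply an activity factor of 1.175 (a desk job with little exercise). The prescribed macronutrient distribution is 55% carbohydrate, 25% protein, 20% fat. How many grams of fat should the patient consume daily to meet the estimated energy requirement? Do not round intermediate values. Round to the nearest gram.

Harris-Benedict: BMR = 66.47 + 13.75(115) + 5.003(195) − 6.755(44) = 2326.085 kcal/day.
TEE = 2326.085 × 1.175 = 2733.1499 kcal/day.
Fat energy = 20% × 2733.1499 = 546.63 kcal.
Fat = 546.63 ÷ 9 kcal/g = 60.7367 g.

61 g/day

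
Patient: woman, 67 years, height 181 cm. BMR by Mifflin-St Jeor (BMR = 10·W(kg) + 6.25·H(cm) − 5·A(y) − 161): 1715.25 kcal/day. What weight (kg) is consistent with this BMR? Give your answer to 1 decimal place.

108.0 kg

1715.25 = 10·W + 6.25(181) − 5(67) − 161
10·W = 1715.25 − 635.25 = 1080, so W = 108 kg.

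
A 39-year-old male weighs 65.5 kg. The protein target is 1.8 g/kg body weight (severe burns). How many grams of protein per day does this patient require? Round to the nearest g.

118 g/day

Protein = 1.8 g/kg × 65.5 kg = 117.9 g/day.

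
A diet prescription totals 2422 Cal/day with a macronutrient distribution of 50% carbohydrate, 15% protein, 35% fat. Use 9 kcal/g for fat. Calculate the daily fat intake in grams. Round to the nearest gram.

94 g/day

Fat energy = 35% × 2422 = 847.7 kcal.
At 9 kcal/g: 847.7 ÷ 9 = 94.1889 g.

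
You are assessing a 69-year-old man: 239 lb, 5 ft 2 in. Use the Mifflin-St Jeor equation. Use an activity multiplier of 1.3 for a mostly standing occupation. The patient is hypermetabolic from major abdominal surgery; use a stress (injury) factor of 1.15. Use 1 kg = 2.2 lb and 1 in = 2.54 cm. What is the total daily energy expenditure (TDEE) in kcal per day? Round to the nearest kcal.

2587 kcal per day

Convert to metric: weight = 239 ÷ 2.2 = 108.6364 kg; height = (5×12 + 2) × 2.54 = 62 × 2.54 = 157.48 cm.
Mifflin-St Jeor (male): BMR = 10(108.6364) + 6.25(157.48) − 5(69) + 5 = 1086.3636 + 984.25 − 345 + 5 = 1730.6136 kcal/day.
TEE = BMR × activity factor = 1730.6136 × 1.3 = 2249.7977 kcal/day.
Apply stress factor: 2249.7977 × 1.15 = 2587.2674 kcal/day.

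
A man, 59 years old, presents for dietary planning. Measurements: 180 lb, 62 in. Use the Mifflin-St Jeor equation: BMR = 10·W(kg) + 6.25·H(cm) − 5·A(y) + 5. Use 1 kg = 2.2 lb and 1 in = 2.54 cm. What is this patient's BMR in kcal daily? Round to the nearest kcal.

Convert to metric: weight = 180 ÷ 2.2 = 81.8182 kg; height = 62 × 2.54 = 157.48 cm.
Mifflin-St Jeor (male): BMR = 10(81.8182) + 6.25(157.48) − 5(59) + 5 = 818.1818 + 984.25 − 295 + 5 = 1512.4318 kcal/day.

1512 kcal daily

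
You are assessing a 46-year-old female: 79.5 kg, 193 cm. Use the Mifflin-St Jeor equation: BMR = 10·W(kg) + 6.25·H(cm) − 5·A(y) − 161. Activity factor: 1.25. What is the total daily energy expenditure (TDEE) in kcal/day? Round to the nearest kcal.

2013 kcal/day

Mifflin-St Jeor (female): BMR = 10(79.5) + 6.25(193) − 5(46) − 161 = 795 + 1206.25 − 230 − 161 = 1610.25 kcal/day.
TEE = BMR × activity factor = 1610.25 × 1.25 = 2012.8125 kcal/day.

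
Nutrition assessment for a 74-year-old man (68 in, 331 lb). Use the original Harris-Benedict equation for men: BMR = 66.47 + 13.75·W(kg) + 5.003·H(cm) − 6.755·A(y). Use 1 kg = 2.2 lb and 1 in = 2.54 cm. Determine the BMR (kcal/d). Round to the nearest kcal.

Convert to metric: weight = 331 ÷ 2.2 = 150.4545 kg; height = 68 × 2.54 = 172.72 cm.
Harris-Benedict: BMR = 66.47 + 13.75(150.4545) + 5.003(172.72) − 6.755(74) = 2499.4682 kcal/day.

2499 kcal/d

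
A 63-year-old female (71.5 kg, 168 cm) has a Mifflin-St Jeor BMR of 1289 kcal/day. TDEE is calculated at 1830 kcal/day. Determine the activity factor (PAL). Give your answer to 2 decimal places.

1.42

Activity factor = TEE ÷ BMR = 1830 ÷ 1289 = 1.42.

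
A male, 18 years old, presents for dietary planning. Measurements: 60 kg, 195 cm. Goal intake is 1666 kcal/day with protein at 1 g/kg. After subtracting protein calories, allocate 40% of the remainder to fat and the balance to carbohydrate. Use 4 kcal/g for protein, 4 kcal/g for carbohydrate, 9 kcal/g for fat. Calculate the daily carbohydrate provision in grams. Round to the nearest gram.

Protein = 1 × 60 = 60 g → 60 × 4 = 240 kcal.
Non-protein calories = 1666 − 240 = 1426 kcal.
Fat: 40% × 1426 = 570.4 kcal; carbohydrate: 855.6 kcal.
Carbohydrate: 855.6 kcal ÷ 4 kcal/g = 213.9 g.

214 g/day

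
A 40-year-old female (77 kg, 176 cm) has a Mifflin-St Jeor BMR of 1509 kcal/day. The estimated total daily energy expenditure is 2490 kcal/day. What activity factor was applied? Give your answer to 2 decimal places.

Activity factor = TEE ÷ BMR = 2490 ÷ 1509 = 1.65.

1.65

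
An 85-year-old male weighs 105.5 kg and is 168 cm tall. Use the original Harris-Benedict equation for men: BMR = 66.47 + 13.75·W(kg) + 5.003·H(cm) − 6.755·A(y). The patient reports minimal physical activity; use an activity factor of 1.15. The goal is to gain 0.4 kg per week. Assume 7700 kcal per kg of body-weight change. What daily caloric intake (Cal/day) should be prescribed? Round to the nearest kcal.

Harris-Benedict: BMR = 66.47 + 13.75(105.5) + 5.003(168) − 6.755(85) = 1783.424 kcal/day.
TEE = 1783.424 × 1.15 = 2050.9376 kcal/day.
Required daily surplus = 0.4 × 7700 ÷ 7 = 440 kcal/day.
Target intake = 2050.9376 + 440 = 2490.9376 kcal/day.

2491 Cal/day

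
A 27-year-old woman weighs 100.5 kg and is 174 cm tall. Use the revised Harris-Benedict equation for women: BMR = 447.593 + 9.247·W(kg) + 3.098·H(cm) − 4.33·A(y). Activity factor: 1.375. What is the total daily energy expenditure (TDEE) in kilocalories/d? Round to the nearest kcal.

Harris-Benedict: BMR = 447.593 + 9.247(100.5) + 3.098(174) − 4.33(27) = 1799.0585 kcal/day.
TEE = BMR × activity factor = 1799.0585 × 1.375 = 2473.7054 kcal/day.

2474 kilocalories/d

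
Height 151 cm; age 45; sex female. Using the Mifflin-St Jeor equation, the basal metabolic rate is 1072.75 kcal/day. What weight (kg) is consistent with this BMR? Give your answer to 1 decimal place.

51.5 kg

1072.75 = 10·W + 6.25(151) − 5(45) − 161
10·W = 1072.75 − 557.75 = 515, so W = 51.5 kg.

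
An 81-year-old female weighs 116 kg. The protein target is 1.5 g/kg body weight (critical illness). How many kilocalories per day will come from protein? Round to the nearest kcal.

Protein = 1.5 g/kg × 116 kg = 174 g/day.
Protein energy = 174 g × 4 kcal/g = 696 kcal/day.

696 kcal/day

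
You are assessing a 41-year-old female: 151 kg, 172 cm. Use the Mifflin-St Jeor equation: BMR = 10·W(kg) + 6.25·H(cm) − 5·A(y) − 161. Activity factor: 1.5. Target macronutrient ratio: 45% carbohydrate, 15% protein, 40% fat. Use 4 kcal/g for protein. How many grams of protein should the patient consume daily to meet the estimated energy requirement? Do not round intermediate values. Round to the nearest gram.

Mifflin-St Jeor (female): BMR = 10(151) + 6.25(172) − 5(41) − 161 = 1510 + 1075 − 205 − 161 = 2219 kcal/day.
TEE = 2219 × 1.5 = 3328.5 kcal/day.
Protein energy = 15% × 3328.5 = 499.275 kcal.
Protein = 499.275 ÷ 4 kcal/g = 124.8188 g.

125 g/day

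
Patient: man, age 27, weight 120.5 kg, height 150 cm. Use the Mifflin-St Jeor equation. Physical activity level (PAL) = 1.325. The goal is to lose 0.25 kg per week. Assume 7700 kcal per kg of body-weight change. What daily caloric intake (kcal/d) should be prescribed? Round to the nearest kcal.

Mifflin-St Jeor (male): BMR = 10(120.5) + 6.25(150) − 5(27) + 5 = 1205 + 937.5 − 135 + 5 = 2012.5 kcal/day.
TEE = 2012.5 × 1.325 = 2666.5625 kcal/day.
Required daily deficit = 0.25 × 7700 ÷ 7 = 275 kcal/day.
Target intake = 2666.5625 − 275 = 2391.5625 kcal/day.

2392 kcal/d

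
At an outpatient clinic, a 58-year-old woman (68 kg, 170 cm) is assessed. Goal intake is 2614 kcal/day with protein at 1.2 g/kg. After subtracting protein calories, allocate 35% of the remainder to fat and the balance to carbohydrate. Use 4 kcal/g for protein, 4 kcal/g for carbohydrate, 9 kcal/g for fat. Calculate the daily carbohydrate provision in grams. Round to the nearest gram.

Protein = 1.2 × 68 = 81.6 g → 81.6 × 4 = 326.4 kcal.
Non-protein calories = 2614 − 326.4 = 2287.6 kcal.
Fat: 35% × 2287.6 = 800.66 kcal; carbohydrate: 1486.94 kcal.
Carbohydrate: 1486.94 kcal ÷ 4 kcal/g = 371.735 g.

372 g/day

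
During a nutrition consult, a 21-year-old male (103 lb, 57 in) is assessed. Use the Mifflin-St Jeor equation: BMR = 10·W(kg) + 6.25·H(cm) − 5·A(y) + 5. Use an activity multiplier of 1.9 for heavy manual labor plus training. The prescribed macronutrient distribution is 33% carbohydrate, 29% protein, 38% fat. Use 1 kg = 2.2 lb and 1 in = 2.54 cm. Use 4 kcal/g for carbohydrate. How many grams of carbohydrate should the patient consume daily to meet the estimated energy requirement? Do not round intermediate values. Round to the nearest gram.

Convert to metric: weight = 103 ÷ 2.2 = 46.8182 kg; height = 57 × 2.54 = 144.78 cm.
Mifflin-St Jeor (male): BMR = 10(46.8182) + 6.25(144.78) − 5(21) + 5 = 468.1818 + 904.875 − 105 + 5 = 1273.0568 kcal/day.
TEE = 1273.0568 × 1.9 = 2418.808 kcal/day.
Carbohydrate energy = 33% × 2418.808 = 798.2066 kcal.
Carbohydrate = 798.2066 ÷ 4 kcal/g = 199.5517 g.

200 g/day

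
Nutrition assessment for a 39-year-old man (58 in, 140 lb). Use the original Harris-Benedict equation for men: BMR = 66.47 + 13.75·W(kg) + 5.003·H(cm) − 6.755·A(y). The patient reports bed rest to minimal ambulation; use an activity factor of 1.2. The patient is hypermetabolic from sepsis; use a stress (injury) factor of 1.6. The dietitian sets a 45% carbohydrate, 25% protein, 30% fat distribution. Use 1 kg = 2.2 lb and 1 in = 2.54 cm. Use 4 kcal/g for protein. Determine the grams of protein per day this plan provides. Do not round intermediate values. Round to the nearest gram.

170 g/day

Convert to metric: weight = 140 ÷ 2.2 = 63.6364 kg; height = 58 × 2.54 = 147.32 cm.
Harris-Benedict: BMR = 66.47 + 13.75(63.6364) + 5.003(147.32) − 6.755(39) = 1415.067 kcal/day.
TEE = 1415.067 × 1.2 = 1698.0804 kcal/day.
With stress factor 1.6: 1698.0804 × 1.6 = 2716.9286 kcal/day.
Protein energy = 25% × 2716.9286 = 679.2321 kcal.
Protein = 679.2321 ÷ 4 kcal/g = 169.808 g.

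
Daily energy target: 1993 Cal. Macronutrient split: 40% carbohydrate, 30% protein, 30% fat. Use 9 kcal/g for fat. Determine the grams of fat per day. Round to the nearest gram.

66 g/day

Fat energy = 30% × 1993 = 597.9 kcal.
At 9 kcal/g: 597.9 ÷ 9 = 66.4333 g.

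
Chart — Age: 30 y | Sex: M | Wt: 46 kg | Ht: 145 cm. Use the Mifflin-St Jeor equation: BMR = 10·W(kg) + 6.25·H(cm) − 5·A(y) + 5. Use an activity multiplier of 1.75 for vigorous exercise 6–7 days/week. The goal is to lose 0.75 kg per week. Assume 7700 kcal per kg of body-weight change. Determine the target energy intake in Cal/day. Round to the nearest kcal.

1312 Cal/day

Mifflin-St Jeor (male): BMR = 10(46) + 6.25(145) − 5(30) + 5 = 460 + 906.25 − 150 + 5 = 1221.25 kcal/day.
TEE = 1221.25 × 1.75 = 2137.1875 kcal/day.
Required daily deficit = 0.75 × 7700 ÷ 7 = 825 kcal/day.
Target intake = 2137.1875 − 825 = 1312.1875 kcal/day.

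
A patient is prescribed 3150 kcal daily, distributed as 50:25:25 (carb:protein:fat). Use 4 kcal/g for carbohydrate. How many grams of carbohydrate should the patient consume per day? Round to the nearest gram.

394 g/day

Carbohydrate energy = 50% × 3150 = 1575 kcal.
At 4 kcal/g: 1575 ÷ 4 = 393.75 g.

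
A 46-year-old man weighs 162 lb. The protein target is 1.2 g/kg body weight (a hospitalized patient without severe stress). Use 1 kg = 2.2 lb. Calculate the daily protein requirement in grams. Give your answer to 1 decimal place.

Weight in kg = 162 ÷ 2.2 = 73.6364 kg.
Protein = 1.2 g/kg × 73.6364 kg = 88.3636 g/day.

88.4 g/day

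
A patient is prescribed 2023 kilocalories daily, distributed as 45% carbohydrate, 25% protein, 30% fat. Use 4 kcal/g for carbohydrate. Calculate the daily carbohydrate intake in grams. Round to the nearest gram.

Carbohydrate energy = 45% × 2023 = 910.35 kcal.
At 4 kcal/g: 910.35 ÷ 4 = 227.5875 g.

228 g/day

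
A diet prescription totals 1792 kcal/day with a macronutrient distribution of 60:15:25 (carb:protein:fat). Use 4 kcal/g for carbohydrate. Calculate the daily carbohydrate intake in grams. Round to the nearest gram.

Carbohydrate energy = 60% × 1792 = 1075.2 kcal.
At 4 kcal/g: 1075.2 ÷ 4 = 268.8 g.

269 g/day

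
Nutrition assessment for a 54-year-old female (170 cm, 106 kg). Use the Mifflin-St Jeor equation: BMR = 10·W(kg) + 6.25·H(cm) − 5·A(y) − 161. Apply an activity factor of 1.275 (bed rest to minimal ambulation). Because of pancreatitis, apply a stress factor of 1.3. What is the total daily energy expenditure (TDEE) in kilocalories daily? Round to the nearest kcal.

2804 kilocalories daily

Mifflin-St Jeor (female): BMR = 10(106) + 6.25(170) − 5(54) − 161 = 1060 + 1062.5 − 270 − 161 = 1691.5 kcal/day.
TEE = BMR × activity factor = 1691.5 × 1.275 = 2156.6625 kcal/day.
Apply stress factor: 2156.6625 × 1.3 = 2803.6613 kcal/day.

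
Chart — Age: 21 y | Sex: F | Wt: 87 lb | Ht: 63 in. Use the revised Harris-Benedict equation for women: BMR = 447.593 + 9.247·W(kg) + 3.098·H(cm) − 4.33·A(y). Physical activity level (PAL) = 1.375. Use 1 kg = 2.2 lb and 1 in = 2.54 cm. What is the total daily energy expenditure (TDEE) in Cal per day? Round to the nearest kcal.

1675 Cal per day

Convert to metric: weight = 87 ÷ 2.2 = 39.5455 kg; height = 63 × 2.54 = 160.02 cm.
Harris-Benedict: BMR = 447.593 + 9.247(39.5455) + 3.098(160.02) − 4.33(21) = 1218.0818 kcal/day.
TEE = BMR × activity factor = 1218.0818 × 1.375 = 1674.8624 kcal/day.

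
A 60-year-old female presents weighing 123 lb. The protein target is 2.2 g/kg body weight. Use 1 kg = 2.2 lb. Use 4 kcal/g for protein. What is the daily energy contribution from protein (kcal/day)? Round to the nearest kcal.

Weight in kg = 123 ÷ 2.2 = 55.9091 kg.
Protein = 2.2 g/kg × 55.9091 kg = 123 g/day.
Protein energy = 123 g × 4 kcal/g = 492 kcal/day.

492 kcal/day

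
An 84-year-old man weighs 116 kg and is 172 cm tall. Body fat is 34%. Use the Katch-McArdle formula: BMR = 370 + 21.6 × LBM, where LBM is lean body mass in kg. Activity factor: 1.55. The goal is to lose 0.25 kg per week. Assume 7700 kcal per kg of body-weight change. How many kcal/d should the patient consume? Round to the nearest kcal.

2862 kcal/d

LBM = 116 × (1 − 0.34) = 76.56 kg. Katch-McArdle: BMR = 370 + 21.6 × 76.56 = 2023.696 kcal/day.
TEE = 2023.696 × 1.55 = 3136.7288 kcal/day.
Required daily deficit = 0.25 × 7700 ÷ 7 = 275 kcal/day.
Target intake = 3136.7288 − 275 = 2861.7288 kcal/day.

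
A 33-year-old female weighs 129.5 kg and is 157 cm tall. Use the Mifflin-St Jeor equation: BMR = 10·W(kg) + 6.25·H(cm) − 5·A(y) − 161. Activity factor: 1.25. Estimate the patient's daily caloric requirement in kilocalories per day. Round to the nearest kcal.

Mifflin-St Jeor (female): BMR = 10(129.5) + 6.25(157) − 5(33) − 161 = 1295 + 981.25 − 165 − 161 = 1950.25 kcal/day.
TEE = BMR × activity factor = 1950.25 × 1.25 = 2437.8125 kcal/day.

2438 kilocalories per day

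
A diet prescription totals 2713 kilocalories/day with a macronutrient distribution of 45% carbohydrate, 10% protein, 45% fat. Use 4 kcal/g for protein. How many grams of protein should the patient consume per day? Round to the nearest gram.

Protein energy = 10% × 2713 = 271.3 kcal.
At 4 kcal/g: 271.3 ÷ 4 = 67.825 g.

68 g/day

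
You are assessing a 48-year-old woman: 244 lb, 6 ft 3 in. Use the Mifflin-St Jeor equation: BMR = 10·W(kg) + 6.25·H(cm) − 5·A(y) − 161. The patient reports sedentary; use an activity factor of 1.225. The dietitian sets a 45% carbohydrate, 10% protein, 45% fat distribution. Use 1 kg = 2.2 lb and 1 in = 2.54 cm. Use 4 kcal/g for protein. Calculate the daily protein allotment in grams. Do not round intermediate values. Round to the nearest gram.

58 g/day

Convert to metric: weight = 244 ÷ 2.2 = 110.9091 kg; height = (6×12 + 3) × 2.54 = 75 × 2.54 = 190.5 cm.
Mifflin-St Jeor (female): BMR = 10(110.9091) + 6.25(190.5) − 5(48) − 161 = 1109.0909 + 1190.625 − 240 − 161 = 1898.7159 kcal/day.
TEE = 1898.7159 × 1.225 = 2325.927 kcal/day.
Protein energy = 10% × 2325.927 = 232.5927 kcal.
Protein = 232.5927 ÷ 4 kcal/g = 58.1482 g.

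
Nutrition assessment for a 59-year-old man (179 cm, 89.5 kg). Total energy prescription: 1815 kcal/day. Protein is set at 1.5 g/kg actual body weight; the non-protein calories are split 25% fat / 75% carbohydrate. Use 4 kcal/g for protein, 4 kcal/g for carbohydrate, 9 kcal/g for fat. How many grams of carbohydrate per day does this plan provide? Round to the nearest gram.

240 g/day

Protein = 1.5 × 89.5 = 134.25 g → 134.25 × 4 = 537 kcal.
Non-protein calories = 1815 − 537 = 1278 kcal.
Fat: 25% × 1278 = 319.5 kcal; carbohydrate: 958.5 kcal.
Carbohydrate: 958.5 kcal ÷ 4 kcal/g = 239.625 g.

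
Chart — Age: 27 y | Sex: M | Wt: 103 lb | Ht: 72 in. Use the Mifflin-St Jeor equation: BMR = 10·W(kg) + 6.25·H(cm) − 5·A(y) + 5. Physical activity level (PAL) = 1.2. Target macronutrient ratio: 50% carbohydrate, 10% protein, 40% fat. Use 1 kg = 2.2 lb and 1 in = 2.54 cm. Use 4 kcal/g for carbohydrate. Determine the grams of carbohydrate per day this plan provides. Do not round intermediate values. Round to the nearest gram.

222 g/day

Convert to metric: weight = 103 ÷ 2.2 = 46.8182 kg; height = 72 × 2.54 = 182.88 cm.
Mifflin-St Jeor (male): BMR = 10(46.8182) + 6.25(182.88) − 5(27) + 5 = 468.1818 + 1143 − 135 + 5 = 1481.1818 kcal/day.
TEE = 1481.1818 × 1.2 = 1777.4182 kcal/day.
Carbohydrate energy = 50% × 1777.4182 = 888.7091 kcal.
Carbohydrate = 888.7091 ÷ 4 kcal/g = 222.1773 g.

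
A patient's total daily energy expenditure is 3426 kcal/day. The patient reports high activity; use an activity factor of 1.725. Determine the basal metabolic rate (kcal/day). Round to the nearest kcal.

1986 kcal/day

BMR = TEE ÷ activity factor = 3426 ÷ 1.725 = 1986.087 kcal/day.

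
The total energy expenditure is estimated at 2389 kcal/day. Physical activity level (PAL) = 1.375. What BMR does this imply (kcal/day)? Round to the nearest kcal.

1737 kcal/day

BMR = TEE ÷ activity factor = 2389 ÷ 1.375 = 1737.4545 kcal/day.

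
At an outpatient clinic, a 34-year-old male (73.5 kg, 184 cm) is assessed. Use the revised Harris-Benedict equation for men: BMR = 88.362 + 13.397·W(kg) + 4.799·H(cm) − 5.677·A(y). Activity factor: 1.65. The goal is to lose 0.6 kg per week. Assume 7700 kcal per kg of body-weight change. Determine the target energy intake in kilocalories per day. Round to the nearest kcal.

2249 kilocalories per day

Harris-Benedict: BMR = 88.362 + 13.397(73.5) + 4.799(184) − 5.677(34) = 1763.0395 kcal/day.
TEE = 1763.0395 × 1.65 = 2909.0152 kcal/day.
Required daily deficit = 0.6 × 7700 ÷ 7 = 660 kcal/day.
Target intake = 2909.0152 − 660 = 2249.0152 kcal/day.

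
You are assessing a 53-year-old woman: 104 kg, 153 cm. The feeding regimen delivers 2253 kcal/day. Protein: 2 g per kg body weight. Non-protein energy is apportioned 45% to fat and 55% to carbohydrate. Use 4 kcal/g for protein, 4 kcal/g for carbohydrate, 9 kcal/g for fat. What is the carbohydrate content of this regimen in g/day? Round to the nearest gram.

Protein = 2 × 104 = 208 g → 208 × 4 = 832 kcal.
Non-protein calories = 2253 − 832 = 1421 kcal.
Fat: 45% × 1421 = 639.45 kcal; carbohydrate: 781.55 kcal.
Carbohydrate: 781.55 kcal ÷ 4 kcal/g = 195.3875 g.

195 g/day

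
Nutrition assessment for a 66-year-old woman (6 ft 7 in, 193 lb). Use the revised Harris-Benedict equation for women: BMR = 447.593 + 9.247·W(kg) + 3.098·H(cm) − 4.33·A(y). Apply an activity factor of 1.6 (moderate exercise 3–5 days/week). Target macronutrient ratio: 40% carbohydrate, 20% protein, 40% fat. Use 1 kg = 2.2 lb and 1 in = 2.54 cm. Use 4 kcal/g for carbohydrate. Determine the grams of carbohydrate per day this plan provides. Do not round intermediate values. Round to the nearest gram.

255 g/day

Convert to metric: weight = 193 ÷ 2.2 = 87.7273 kg; height = (6×12 + 7) × 2.54 = 79 × 2.54 = 200.66 cm.
Harris-Benedict: BMR = 447.593 + 9.247(87.7273) + 3.098(200.66) − 4.33(66) = 1594.6718 kcal/day.
TEE = 1594.6718 × 1.6 = 2551.4748 kcal/day.
Carbohydrate energy = 40% × 2551.4748 = 1020.5899 kcal.
Carbohydrate = 1020.5899 ÷ 4 kcal/g = 255.1475 g.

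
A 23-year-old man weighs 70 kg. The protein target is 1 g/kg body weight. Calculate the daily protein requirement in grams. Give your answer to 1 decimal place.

70.0 g/day

Protein = 1 g/kg × 70 kg = 70 g/day.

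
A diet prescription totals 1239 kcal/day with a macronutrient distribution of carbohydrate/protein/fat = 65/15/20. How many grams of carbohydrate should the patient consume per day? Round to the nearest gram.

201 g/day

Carbohydrate energy = 65% × 1239 = 805.35 kcal.
At 4 kcal/g: 805.35 ÷ 4 = 201.3375 g.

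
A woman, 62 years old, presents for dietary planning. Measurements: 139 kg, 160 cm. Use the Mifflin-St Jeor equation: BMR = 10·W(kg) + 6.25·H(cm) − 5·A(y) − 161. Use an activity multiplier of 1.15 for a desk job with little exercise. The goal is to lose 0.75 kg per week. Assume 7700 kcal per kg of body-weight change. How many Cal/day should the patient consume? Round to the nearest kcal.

Mifflin-St Jeor (female): BMR = 10(139) + 6.25(160) − 5(62) − 161 = 1390 + 1000 − 310 − 161 = 1919 kcal/day.
TEE = 1919 × 1.15 = 2206.85 kcal/day.
Required daily deficit = 0.75 × 7700 ÷ 7 = 825 kcal/day.
Target intake = 2206.85 − 825 = 1381.85 kcal/day.

1382 Cal/day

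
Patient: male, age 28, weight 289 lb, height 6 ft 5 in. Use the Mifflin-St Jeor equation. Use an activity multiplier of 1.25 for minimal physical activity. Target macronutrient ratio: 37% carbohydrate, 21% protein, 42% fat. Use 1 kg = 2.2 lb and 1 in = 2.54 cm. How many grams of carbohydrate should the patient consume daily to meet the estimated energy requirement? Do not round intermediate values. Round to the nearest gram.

Convert to metric: weight = 289 ÷ 2.2 = 131.3636 kg; height = (6×12 + 5) × 2.54 = 77 × 2.54 = 195.58 cm.
Mifflin-St Jeor (male): BMR = 10(131.3636) + 6.25(195.58) − 5(28) + 5 = 1313.6364 + 1222.375 − 140 + 5 = 2401.0114 kcal/day.
TEE = 2401.0114 × 1.25 = 3001.2642 kcal/day.
Carbohydrate energy = 37% × 3001.2642 = 1110.4678 kcal.
Carbohydrate = 1110.4678 ÷ 4 kcal/g = 277.6169 g.

278 g/day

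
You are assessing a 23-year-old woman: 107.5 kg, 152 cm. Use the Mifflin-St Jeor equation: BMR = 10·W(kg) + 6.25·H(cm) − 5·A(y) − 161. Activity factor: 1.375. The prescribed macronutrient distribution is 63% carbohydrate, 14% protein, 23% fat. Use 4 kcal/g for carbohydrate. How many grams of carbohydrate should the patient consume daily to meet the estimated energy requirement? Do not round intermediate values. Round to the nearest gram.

Mifflin-St Jeor (female): BMR = 10(107.5) + 6.25(152) − 5(23) − 161 = 1075 + 950 − 115 − 161 = 1749 kcal/day.
TEE = 1749 × 1.375 = 2404.875 kcal/day.
Carbohydrate energy = 63% × 2404.875 = 1515.0713 kcal.
Carbohydrate = 1515.0713 ÷ 4 kcal/g = 378.7678 g.

379 g/day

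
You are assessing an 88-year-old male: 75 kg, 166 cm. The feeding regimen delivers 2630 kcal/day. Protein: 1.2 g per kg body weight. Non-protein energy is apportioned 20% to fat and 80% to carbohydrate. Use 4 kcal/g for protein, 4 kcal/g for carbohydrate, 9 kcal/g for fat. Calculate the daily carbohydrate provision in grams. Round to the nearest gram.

454 g/day

Protein = 1.2 × 75 = 90 g → 90 × 4 = 360 kcal.
Non-protein calories = 2630 − 360 = 2270 kcal.
Fat: 20% × 2270 = 454 kcal; carbohydrate: 1816 kcal.
Carbohydrate: 1816 kcal ÷ 4 kcal/g = 454 g.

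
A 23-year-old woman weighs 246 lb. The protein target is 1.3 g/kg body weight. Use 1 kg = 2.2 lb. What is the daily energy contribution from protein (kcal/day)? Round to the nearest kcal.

Weight in kg = 246 ÷ 2.2 = 111.8182 kg.
Protein = 1.3 g/kg × 111.8182 kg = 145.3636 g/day.
Protein energy = 145.3636 g × 4 kcal/g = 581.4545 kcal/day.

581 kcal/day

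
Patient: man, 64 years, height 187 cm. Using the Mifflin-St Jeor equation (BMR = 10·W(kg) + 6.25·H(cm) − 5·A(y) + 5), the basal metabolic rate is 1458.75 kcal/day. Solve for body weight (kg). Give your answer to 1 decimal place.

1458.75 = 10·W + 6.25(187) − 5(64) + 5
10·W = 1458.75 − 853.75 = 605, so W = 60.5 kg.

60.5 kg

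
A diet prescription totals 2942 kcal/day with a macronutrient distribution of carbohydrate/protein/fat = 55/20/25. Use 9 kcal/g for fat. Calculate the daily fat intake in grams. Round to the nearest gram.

82 g/day

Fat energy = 25% × 2942 = 735.5 kcal.
At 9 kcal/g: 735.5 ÷ 9 = 81.7222 g.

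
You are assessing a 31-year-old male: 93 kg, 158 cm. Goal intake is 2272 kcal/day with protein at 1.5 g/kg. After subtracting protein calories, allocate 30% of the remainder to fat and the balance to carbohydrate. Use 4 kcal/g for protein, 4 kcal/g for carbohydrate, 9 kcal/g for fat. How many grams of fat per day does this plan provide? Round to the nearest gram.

57 g/day

Protein = 1.5 × 93 = 139.5 g → 139.5 × 4 = 558 kcal.
Non-protein calories = 2272 − 558 = 1714 kcal.
Fat: 30% × 1714 = 514.2 kcal; carbohydrate: 1199.8 kcal.
Fat: 514.2 kcal ÷ 9 kcal/g = 57.1333 g.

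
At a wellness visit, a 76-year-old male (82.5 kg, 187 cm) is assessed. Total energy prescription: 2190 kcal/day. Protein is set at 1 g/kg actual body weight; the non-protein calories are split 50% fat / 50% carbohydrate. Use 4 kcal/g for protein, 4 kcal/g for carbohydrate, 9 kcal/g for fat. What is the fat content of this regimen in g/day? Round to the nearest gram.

103 g/day

Protein = 1 × 82.5 = 82.5 g → 82.5 × 4 = 330 kcal.
Non-protein calories = 2190 − 330 = 1860 kcal.
Fat: 50% × 1860 = 930 kcal; carbohydrate: 930 kcal.
Fat: 930 kcal ÷ 9 kcal/g = 103.3333 g.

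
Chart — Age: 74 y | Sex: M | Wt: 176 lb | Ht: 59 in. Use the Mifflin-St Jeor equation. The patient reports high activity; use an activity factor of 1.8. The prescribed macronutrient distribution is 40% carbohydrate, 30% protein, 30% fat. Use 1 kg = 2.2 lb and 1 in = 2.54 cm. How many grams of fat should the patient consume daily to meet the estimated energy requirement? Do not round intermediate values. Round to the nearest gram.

82 g/day

Convert to metric: weight = 176 ÷ 2.2 = 80 kg; height = 59 × 2.54 = 149.86 cm.
Mifflin-St Jeor (male): BMR = 10(80) + 6.25(149.86) − 5(74) + 5 = 800 + 936.625 − 370 + 5 = 1371.625 kcal/day.
TEE = 1371.625 × 1.8 = 2468.925 kcal/day.
Fat energy = 30% × 2468.925 = 740.6775 kcal.
Fat = 740.6775 ÷ 9 kcal/g = 82.2975 g.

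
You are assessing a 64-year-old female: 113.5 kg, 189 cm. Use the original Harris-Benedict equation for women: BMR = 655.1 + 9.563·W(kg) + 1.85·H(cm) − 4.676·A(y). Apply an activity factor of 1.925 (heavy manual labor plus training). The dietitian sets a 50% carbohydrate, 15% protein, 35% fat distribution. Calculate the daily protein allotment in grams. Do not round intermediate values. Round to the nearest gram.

Harris-Benedict: BMR = 655.1 + 9.563(113.5) + 1.85(189) − 4.676(64) = 1790.8865 kcal/day.
TEE = 1790.8865 × 1.925 = 3447.4565 kcal/day.
Protein energy = 15% × 3447.4565 = 517.1185 kcal.
Protein = 517.1185 ÷ 4 kcal/g = 129.2796 g.

129 g/day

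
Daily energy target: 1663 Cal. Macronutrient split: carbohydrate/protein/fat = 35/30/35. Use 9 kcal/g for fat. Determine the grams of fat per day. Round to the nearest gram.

65 g/day

Fat energy = 35% × 1663 = 582.05 kcal.
At 9 kcal/g: 582.05 ÷ 9 = 64.6722 g.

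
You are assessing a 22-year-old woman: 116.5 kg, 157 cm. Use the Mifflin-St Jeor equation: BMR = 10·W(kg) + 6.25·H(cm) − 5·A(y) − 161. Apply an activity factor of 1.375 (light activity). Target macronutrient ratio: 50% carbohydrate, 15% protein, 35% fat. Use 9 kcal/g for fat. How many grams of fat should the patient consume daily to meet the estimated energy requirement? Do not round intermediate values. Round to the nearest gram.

Mifflin-St Jeor (female): BMR = 10(116.5) + 6.25(157) − 5(22) − 161 = 1165 + 981.25 − 110 − 161 = 1875.25 kcal/day.
TEE = 1875.25 × 1.375 = 2578.4688 kcal/day.
Fat energy = 35% × 2578.4688 = 902.4641 kcal.
Fat = 902.4641 ÷ 9 kcal/g = 100.2738 g.

100 g/day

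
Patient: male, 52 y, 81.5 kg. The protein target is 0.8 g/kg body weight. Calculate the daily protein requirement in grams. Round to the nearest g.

65 g/day

Protein = 0.8 g/kg × 81.5 kg = 65.2 g/day.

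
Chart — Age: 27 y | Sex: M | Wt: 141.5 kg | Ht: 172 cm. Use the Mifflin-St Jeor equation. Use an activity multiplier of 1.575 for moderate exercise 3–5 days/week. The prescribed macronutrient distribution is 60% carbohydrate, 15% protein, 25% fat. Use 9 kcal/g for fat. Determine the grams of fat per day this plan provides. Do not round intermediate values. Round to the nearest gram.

103 g/day

Mifflin-St Jeor (male): BMR = 10(141.5) + 6.25(172) − 5(27) + 5 = 1415 + 1075 − 135 + 5 = 2360 kcal/day.
TEE = 2360 × 1.575 = 3717 kcal/day.
Fat energy = 25% × 3717 = 929.25 kcal.
Fat = 929.25 ÷ 9 kcal/g = 103.25 g.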